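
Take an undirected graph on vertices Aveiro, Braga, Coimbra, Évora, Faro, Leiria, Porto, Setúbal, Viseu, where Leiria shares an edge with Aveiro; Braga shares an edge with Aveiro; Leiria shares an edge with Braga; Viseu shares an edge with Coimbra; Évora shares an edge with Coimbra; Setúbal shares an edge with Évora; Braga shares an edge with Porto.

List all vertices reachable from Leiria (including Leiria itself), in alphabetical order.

Start at Leiria.
Its neighbours: Aveiro, Braga.
Then their neighbours: Porto.
Nothing further is reachable.

Aveiro, Braga, Leiria, Porto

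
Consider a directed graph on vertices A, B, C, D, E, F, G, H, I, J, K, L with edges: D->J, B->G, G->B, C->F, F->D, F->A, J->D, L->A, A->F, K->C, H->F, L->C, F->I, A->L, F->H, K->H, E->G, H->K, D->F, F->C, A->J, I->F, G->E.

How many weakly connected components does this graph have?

2

From A: component {A, C, D, F, H, I, J, K, L}.
From B: component {B, E, G}.
That's 2 components.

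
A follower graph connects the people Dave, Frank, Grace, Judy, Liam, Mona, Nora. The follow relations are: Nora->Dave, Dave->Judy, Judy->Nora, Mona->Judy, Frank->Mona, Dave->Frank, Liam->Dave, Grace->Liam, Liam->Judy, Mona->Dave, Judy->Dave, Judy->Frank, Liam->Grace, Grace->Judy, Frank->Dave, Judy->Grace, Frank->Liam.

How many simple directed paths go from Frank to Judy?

Frank→Dave→Judy
Frank→Liam→Dave→Judy
Frank→Liam→Grace→Judy
Frank→Liam→Judy
Frank→Mona→Dave→Judy
Frank→Mona→Judy

6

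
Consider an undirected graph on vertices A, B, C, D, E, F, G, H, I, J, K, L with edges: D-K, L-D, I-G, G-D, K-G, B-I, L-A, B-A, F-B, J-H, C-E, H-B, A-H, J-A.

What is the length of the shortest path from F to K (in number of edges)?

Distance 0: F.
Distance 1: B.
Distance 2: A, H, I.
Distance 3: G, J, L.
Distance 4: D, K — contains K.

4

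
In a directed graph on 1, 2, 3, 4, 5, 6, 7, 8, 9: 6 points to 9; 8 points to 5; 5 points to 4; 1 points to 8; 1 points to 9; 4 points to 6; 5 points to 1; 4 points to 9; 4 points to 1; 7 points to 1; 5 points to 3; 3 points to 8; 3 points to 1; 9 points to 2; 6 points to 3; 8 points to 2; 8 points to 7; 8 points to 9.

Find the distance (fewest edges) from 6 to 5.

3

Distance 0: 6.
Distance 1: 3, 9.
Distance 2: 1, 2, 8.
Distance 3: 5, 7 — contains 5.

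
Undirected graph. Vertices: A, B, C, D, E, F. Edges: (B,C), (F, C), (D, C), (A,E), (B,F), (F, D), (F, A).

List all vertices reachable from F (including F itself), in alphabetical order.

Start at F.
Its neighbours: A, B, C, D.
Then their neighbours: E.
Every vertex is now reached.

A, B, C, D, E, F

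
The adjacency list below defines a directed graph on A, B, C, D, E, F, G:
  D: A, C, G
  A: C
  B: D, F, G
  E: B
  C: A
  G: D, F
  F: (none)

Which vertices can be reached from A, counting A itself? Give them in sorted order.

Start at A.
Its neighbours: C.
Nothing further is reachable.

A, C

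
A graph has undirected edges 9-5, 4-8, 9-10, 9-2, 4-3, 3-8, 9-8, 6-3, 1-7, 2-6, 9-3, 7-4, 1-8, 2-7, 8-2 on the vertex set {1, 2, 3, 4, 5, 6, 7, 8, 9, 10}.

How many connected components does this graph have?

1

From 1: component {1, 2, 3, 4, 5, 6, 7, 8, 9, 10}.
That's 1 component.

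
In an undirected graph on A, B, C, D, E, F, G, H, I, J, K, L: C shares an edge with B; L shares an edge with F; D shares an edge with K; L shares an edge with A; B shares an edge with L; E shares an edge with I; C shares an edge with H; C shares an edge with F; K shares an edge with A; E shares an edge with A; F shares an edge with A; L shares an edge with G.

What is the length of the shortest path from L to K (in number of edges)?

Distance 0: L.
Distance 1: A, B, F, G.
Distance 2: C, E, K — contains K.

2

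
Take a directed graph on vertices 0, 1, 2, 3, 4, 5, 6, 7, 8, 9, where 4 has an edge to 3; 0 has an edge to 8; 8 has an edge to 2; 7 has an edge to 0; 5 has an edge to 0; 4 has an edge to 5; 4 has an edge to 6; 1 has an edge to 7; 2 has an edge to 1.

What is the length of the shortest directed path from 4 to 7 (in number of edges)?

6

Distance 0: 4.
Distance 1: 3, 5, 6.
Distance 2: 0.
Distance 3: 8.
Distance 4: 2.
Distance 5: 1.
Distance 6: 7 — contains 7.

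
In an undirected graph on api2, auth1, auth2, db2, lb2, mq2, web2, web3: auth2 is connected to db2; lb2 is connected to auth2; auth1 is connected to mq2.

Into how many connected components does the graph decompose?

From api2: component {api2}.
From auth1: component {auth1, mq2}.
From auth2: component {auth2, db2, lb2}.
From web2: component {web2}.
From web3: component {web3}.
That's 5 components.

5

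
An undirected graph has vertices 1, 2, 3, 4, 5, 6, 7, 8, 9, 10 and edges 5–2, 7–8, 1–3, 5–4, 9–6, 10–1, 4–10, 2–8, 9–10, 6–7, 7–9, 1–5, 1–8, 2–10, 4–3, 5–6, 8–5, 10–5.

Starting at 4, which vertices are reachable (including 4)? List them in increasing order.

1, 2, 3, 4, 5, 6, 7, 8, 9, 10

Start at 4.
Its neighbours: 3, 5, 10.
Then their neighbours: 1, 2, 6, 8, 9.
Then next layer: 7.
Every vertex is now reached.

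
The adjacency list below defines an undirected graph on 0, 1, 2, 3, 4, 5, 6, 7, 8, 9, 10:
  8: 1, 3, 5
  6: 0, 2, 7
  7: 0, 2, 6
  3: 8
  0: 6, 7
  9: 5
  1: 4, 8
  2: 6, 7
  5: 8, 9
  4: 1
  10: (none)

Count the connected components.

From 0: component {0, 2, 6, 7}.
From 1: component {1, 3, 4, 5, 8, 9}.
From 10: component {10}.
That's 3 components.

3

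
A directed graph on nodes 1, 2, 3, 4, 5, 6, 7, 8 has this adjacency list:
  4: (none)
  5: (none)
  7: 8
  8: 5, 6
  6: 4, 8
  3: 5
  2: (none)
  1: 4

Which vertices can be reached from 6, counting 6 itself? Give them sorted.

4, 5, 6, 8

Start at 6.
Its neighbours: 4, 8.
Then their neighbours: 5.
Nothing further is reachable.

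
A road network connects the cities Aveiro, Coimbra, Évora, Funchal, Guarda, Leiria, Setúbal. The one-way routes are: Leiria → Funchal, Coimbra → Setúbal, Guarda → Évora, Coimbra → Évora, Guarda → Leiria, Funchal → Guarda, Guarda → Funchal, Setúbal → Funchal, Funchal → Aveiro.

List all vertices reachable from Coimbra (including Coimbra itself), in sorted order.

Aveiro, Coimbra, Évora, Funchal, Guarda, Leiria, Setúbal

Start at Coimbra.
Its neighbours: Évora, Setúbal.
Then their neighbours: Funchal.
Then next layer: Aveiro, Guarda.
Then next layer: Leiria.
Every vertex is now reached.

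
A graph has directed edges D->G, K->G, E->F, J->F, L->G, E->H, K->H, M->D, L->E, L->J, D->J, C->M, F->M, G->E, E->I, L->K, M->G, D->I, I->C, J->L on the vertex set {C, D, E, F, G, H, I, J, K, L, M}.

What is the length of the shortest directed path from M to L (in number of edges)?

3

Distance 0: M.
Distance 1: D, G.
Distance 2: E, I, J.
Distance 3: C, F, H, L — contains L.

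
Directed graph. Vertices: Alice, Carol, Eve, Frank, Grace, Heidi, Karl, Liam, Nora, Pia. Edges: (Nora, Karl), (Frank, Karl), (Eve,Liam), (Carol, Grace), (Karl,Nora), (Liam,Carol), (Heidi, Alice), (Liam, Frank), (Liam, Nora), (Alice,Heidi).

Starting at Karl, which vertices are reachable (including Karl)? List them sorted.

Karl, Nora

Start at Karl.
Its neighbours: Nora.
Nothing further is reachable.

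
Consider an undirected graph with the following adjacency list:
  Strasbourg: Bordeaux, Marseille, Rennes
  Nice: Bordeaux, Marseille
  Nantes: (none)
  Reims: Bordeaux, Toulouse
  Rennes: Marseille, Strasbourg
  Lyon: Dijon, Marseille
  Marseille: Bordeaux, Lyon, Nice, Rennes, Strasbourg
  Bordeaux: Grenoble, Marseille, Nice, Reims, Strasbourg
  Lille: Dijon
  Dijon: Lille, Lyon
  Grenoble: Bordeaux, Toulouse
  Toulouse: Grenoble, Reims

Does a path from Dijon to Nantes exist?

No

Explore from Dijon.
Distance 1: reach Lille, Lyon.
Distance 2: reach Marseille.
Distance 3: reach Bordeaux, Nice, Rennes, Strasbourg.
Distance 4: reach Grenoble, Reims.
Distance 5: reach Toulouse.
The search is exhausted without reaching Nantes; it lies in a different component.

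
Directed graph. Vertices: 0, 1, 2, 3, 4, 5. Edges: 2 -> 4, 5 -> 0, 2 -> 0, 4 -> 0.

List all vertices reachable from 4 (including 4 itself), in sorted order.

0, 4

Start at 4.
Its neighbours: 0.
Nothing further is reachable.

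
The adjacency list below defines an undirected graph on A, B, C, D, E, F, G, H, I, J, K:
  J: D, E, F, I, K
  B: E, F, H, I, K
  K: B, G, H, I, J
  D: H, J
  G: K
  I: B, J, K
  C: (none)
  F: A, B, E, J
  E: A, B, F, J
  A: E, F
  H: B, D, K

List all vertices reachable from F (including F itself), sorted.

Start at F.
Its neighbours: A, B, E, J.
Then their neighbours: D, H, I, K.
Then next layer: G.
Nothing further is reachable.

A, B, D, E, F, G, H, I, J, K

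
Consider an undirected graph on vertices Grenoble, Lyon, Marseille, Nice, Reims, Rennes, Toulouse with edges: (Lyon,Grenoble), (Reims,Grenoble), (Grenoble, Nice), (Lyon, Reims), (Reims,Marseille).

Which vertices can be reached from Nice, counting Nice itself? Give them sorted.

Grenoble, Lyon, Marseille, Nice, Reims

Start at Nice.
Its neighbours: Grenoble.
Then their neighbours: Lyon, Reims.
Then next layer: Marseille.
Nothing further is reachable.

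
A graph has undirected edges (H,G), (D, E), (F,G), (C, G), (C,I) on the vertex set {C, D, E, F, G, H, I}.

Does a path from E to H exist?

Explore from E.
Distance 1: reach D.
The search is exhausted without reaching H; it lies in a different component.

No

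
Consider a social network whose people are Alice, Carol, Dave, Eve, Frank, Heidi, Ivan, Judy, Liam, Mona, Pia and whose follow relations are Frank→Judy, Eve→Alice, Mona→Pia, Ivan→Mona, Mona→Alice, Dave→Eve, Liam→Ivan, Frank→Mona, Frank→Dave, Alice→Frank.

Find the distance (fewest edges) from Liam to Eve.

6

Distance 0: Liam.
Distance 1: Ivan.
Distance 2: Mona.
Distance 3: Alice, Pia.
Distance 4: Frank.
Distance 5: Dave, Judy.
Distance 6: Eve — contains Eve.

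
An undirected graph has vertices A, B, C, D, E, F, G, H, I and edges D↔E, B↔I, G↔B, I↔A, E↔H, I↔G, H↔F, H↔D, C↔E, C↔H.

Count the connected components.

From A: component {A, B, G, I}.
From C: component {C, D, E, F, H}.
That's 2 components.

2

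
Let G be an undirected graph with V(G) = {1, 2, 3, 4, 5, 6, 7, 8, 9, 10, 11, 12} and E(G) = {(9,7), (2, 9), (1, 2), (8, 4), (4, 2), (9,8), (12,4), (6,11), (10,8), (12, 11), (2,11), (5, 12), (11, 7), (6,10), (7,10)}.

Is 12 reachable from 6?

Yes

Explore from 6.
Distance 1: reach 10, 11.
Distance 2: reach 2, 7, 8, 12.
Found 12.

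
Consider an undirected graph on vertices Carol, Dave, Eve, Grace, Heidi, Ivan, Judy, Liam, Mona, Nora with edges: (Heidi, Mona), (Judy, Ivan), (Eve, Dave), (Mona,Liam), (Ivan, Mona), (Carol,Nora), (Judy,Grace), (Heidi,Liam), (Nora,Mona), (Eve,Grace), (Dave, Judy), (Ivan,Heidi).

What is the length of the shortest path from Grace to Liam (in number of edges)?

Distance 0: Grace.
Distance 1: Eve, Judy.
Distance 2: Dave, Ivan.
Distance 3: Heidi, Mona.
Distance 4: Liam, Nora — contains Liam.

4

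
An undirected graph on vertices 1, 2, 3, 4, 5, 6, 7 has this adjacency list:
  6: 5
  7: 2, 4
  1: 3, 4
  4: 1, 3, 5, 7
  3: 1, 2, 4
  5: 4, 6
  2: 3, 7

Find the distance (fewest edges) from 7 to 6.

3

Distance 0: 7.
Distance 1: 2, 4.
Distance 2: 1, 3, 5.
Distance 3: 6 — contains 6.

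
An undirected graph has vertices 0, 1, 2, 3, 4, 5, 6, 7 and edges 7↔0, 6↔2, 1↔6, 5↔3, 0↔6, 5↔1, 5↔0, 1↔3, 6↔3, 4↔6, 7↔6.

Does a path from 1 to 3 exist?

Yes

Explore from 1.
Distance 1: reach 3, 5, 6.
Found 3.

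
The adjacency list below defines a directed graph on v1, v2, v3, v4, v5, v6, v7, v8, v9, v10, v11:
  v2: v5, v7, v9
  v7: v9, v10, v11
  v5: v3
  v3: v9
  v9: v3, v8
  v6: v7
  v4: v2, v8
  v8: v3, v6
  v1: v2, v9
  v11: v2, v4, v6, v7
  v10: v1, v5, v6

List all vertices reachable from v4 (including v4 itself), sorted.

v1, v2, v3, v4, v5, v6, v7, v8, v9, v10, v11

Start at v4.
Its neighbours: v2, v8.
Then their neighbours: v3, v5, v6, v7, v9.
Then next layer: v10, v11.
Then next layer: v1.
Every vertex is now reached.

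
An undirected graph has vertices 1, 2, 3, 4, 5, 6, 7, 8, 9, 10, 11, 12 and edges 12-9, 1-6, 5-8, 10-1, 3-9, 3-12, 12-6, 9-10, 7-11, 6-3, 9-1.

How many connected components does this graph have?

From 1: component {1, 3, 6, 9, 10, 12}.
From 2: component {2}.
From 4: component {4}.
From 5: component {5, 8}.
From 7: component {7, 11}.
That's 5 components.

5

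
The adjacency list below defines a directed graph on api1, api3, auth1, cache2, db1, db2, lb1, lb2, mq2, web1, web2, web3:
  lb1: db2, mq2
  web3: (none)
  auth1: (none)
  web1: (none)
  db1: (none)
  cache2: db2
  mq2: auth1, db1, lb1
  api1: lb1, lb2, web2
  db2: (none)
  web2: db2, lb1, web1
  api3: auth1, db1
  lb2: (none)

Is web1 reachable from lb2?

No

lb2 has no outgoing edges, so nothing is reachable from it.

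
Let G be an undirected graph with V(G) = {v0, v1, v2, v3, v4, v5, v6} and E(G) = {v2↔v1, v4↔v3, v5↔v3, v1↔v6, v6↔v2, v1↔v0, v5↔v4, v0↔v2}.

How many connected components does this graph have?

From v0: component {v0, v1, v2, v6}.
From v3: component {v3, v4, v5}.
That's 2 components.

2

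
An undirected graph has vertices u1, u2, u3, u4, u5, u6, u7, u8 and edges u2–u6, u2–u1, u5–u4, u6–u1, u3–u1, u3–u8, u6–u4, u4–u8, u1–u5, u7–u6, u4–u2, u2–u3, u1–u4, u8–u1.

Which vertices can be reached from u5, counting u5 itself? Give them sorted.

Start at u5.
Its neighbours: u1, u4.
Then their neighbours: u2, u3, u6, u8.
Then next layer: u7.
Every vertex is now reached.

u1, u2, u3, u4, u5, u6, u7, u8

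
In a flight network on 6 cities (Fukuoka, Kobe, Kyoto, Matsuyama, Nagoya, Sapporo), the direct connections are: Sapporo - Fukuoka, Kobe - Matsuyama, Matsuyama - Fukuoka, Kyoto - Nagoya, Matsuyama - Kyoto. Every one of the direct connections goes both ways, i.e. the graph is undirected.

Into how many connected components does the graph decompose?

From Fukuoka: component {Fukuoka, Kobe, Kyoto, Matsuyama, Nagoya, Sapporo}.
That's 1 component.

1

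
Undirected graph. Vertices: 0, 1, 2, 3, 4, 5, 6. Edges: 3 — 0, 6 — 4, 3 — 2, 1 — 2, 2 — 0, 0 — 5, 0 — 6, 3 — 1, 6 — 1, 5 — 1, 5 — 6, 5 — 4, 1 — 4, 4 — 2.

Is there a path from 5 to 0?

Explore from 5.
Distance 1: reach 0, 1, 4, 6.
Found 0.

Yes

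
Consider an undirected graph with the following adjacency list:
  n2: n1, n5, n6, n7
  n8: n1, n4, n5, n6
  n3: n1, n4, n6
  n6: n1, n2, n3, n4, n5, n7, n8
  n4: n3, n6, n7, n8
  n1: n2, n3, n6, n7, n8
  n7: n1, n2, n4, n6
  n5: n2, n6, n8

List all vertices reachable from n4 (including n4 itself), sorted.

Start at n4.
Its neighbours: n3, n6, n7, n8.
Then their neighbours: n1, n2, n5.
Every vertex is now reached.

n1, n2, n3, n4, n5, n6, n7, n8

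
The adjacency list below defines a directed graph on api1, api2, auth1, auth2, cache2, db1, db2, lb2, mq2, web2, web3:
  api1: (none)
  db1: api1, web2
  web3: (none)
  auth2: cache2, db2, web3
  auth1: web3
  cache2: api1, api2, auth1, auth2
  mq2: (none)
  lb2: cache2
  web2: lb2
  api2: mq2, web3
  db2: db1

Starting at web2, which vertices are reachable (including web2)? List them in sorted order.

api1, api2, auth1, auth2, cache2, db1, db2, lb2, mq2, web2, web3

Start at web2.
Its neighbours: lb2.
Then their neighbours: cache2.
Then next layer: api1, api2, auth1, auth2.
Then next layer: db2, mq2, web3.
Then next layer: db1.
Every vertex is now reached.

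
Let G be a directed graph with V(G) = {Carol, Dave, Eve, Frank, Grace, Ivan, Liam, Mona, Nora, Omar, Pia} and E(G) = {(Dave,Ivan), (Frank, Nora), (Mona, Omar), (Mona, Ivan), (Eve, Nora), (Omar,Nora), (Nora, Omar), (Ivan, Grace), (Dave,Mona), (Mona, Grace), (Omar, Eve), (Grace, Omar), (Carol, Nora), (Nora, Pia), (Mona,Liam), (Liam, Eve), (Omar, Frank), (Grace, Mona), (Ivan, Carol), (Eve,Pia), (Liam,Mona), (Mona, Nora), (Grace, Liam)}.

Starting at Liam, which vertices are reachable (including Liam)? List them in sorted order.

Start at Liam.
Its neighbours: Eve, Mona.
Then their neighbours: Grace, Ivan, Nora, Omar, Pia.
Then next layer: Carol, Frank.
Nothing further is reachable.

Carol, Eve, Frank, Grace, Ivan, Liam, Mona, Nora, Omar, Pia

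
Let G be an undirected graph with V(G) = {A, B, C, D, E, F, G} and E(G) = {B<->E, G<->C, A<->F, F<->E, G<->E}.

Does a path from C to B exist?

Yes

Explore from C.
Distance 1: reach G.
Distance 2: reach E.
Distance 3: reach B, F.
Found B.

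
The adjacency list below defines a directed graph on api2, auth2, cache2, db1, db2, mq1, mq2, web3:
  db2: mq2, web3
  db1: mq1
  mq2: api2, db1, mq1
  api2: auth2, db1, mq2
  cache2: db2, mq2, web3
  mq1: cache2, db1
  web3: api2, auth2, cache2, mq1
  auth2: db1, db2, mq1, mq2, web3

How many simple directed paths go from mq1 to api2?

mq1→cache2→db2→mq2→api2
mq1→cache2→db2→web3→api2
mq1→cache2→db2→web3→auth2→mq2→api2
mq1→cache2→mq2→api2
mq1→cache2→web3→api2
mq1→cache2→web3→auth2→db2→mq2→api2
mq1→cache2→web3→auth2→mq2→api2

7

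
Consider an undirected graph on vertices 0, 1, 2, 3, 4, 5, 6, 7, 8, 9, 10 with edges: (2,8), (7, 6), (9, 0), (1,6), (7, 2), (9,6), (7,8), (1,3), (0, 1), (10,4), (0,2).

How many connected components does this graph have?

3

From 0: component {0, 1, 2, 3, 6, 7, 8, 9}.
From 4: component {4, 10}.
From 5: component {5}.
That's 3 components.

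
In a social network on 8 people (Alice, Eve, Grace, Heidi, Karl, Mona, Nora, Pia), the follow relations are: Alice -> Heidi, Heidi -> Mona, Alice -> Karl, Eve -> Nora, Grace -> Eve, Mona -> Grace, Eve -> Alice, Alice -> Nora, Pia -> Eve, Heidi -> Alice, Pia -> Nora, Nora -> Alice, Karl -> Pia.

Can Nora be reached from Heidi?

Yes

Explore from Heidi.
Distance 1: reach Alice, Mona.
Distance 2: reach Grace, Karl, Nora.
Found Nora.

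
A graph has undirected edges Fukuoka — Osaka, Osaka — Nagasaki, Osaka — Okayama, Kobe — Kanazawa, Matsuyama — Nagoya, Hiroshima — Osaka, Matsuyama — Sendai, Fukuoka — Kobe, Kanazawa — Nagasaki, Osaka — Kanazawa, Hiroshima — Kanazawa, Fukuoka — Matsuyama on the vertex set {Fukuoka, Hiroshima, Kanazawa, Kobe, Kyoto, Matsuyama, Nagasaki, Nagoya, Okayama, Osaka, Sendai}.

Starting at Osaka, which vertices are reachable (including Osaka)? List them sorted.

Start at Osaka.
Its neighbours: Fukuoka, Hiroshima, Kanazawa, Nagasaki, Okayama.
Then their neighbours: Kobe, Matsuyama.
Then next layer: Nagoya, Sendai.
Nothing further is reachable.

Fukuoka, Hiroshima, Kanazawa, Kobe, Matsuyama, Nagasaki, Nagoya, Okayama, Osaka, Sendai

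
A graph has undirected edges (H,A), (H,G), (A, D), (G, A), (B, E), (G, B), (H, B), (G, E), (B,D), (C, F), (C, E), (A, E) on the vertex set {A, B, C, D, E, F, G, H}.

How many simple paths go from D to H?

16

D–A–E–B–G–H
D–A–E–B–H
D–A–E–G–B–H
D–A–E–G–H
D–A–G–B–H
D–A–G–E–B–H
D–A–G–H
D–A–H
... and 8 more.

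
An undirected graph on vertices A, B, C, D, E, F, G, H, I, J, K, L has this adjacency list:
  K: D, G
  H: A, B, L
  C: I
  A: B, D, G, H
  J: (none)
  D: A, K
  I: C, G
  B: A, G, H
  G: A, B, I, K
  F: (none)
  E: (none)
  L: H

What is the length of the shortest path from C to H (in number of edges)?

4

Distance 0: C.
Distance 1: I.
Distance 2: G.
Distance 3: A, B, K.
Distance 4: D, H — contains H.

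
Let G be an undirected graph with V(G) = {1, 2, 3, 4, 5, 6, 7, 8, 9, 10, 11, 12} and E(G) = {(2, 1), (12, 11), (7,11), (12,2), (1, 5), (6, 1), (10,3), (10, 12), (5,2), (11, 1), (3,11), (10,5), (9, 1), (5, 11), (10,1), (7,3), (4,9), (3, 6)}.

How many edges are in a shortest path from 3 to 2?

3

Distance 0: 3.
Distance 1: 6, 7, 10, 11.
Distance 2: 1, 5, 12.
Distance 3: 2, 9 — contains 2.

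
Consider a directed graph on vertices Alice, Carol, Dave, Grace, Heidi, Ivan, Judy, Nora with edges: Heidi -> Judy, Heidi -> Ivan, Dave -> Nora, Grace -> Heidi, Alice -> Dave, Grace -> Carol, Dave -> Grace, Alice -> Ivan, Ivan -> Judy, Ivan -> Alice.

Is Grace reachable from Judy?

No

Judy has no outgoing edges, so nothing is reachable from it.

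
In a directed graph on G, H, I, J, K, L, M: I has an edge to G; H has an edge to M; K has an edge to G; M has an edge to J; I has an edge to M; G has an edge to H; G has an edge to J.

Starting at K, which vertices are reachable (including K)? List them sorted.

G, H, J, K, M

Start at K.
Its neighbours: G.
Then their neighbours: H, J.
Then next layer: M.
Nothing further is reachable.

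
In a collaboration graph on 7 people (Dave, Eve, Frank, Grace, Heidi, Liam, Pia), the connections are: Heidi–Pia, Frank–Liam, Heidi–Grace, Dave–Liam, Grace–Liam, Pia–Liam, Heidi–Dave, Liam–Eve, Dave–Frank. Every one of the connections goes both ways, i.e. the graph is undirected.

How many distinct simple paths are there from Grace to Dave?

Grace–Heidi–Dave
Grace–Heidi–Pia–Liam–Dave
Grace–Heidi–Pia–Liam–Frank–Dave
Grace–Liam–Dave
Grace–Liam–Frank–Dave
Grace–Liam–Pia–Heidi–Dave

6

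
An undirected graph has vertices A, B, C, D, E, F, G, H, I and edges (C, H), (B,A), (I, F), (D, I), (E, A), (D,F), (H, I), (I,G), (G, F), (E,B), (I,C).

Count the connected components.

2

From A: component {A, B, E}.
From C: component {C, D, F, G, H, I}.
That's 2 components.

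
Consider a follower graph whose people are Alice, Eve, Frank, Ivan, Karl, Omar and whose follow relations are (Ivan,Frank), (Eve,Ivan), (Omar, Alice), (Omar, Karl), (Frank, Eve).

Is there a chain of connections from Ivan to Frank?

Yes

Explore from Ivan.
Distance 1: reach Frank.
Found Frank.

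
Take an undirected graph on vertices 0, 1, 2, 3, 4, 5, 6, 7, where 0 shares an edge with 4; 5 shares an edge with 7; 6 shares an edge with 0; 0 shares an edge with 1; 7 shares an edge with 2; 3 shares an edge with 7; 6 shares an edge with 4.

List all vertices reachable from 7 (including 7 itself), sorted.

2, 3, 5, 7

Start at 7.
Its neighbours: 2, 3, 5.
Nothing further is reachable.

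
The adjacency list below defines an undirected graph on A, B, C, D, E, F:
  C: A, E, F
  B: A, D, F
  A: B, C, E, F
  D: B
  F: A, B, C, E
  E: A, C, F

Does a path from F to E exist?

Explore from F.
Distance 1: reach A, B, C, E.
Found E.

Yes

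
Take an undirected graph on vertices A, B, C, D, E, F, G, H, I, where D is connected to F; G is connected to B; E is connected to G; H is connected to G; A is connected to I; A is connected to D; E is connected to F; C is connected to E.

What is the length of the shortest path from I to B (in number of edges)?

Distance 0: I.
Distance 1: A.
Distance 2: D.
Distance 3: F.
Distance 4: E.
Distance 5: C, G.
Distance 6: B, H — contains B.

6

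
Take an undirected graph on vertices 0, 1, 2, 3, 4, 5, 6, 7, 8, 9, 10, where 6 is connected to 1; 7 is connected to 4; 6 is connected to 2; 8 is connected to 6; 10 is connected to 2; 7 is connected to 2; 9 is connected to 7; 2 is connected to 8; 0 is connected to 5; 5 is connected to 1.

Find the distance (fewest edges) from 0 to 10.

5

Distance 0: 0.
Distance 1: 5.
Distance 2: 1.
Distance 3: 6.
Distance 4: 2, 8.
Distance 5: 7, 10 — contains 10.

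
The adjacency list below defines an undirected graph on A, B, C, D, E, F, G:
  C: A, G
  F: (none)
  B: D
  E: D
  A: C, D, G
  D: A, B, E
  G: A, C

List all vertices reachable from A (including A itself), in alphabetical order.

A, B, C, D, E, G

Start at A.
Its neighbours: C, D, G.
Then their neighbours: B, E.
Nothing further is reachable.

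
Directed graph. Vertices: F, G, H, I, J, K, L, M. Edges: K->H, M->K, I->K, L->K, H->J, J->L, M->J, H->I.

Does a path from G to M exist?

G has no outgoing edges, so nothing is reachable from it.

No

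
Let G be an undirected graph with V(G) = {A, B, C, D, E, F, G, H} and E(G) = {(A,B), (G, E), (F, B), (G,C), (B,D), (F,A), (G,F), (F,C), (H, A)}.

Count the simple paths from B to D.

1

B–D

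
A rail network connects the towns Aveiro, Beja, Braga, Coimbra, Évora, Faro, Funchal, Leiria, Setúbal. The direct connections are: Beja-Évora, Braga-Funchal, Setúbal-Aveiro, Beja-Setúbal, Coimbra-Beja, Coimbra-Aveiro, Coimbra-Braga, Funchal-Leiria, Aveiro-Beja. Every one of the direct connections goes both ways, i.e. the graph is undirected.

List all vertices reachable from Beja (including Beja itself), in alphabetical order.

Aveiro, Beja, Braga, Coimbra, Évora, Funchal, Leiria, Setúbal

Start at Beja.
Its neighbours: Aveiro, Coimbra, Évora, Setúbal.
Then their neighbours: Braga.
Then next layer: Funchal.
Then next layer: Leiria.
Nothing further is reachable.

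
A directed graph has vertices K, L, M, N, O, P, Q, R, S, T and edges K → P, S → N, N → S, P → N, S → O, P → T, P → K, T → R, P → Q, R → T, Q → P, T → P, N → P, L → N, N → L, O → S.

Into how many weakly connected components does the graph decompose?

2

From K: component {K, L, N, O, P, Q, R, S, T}.
From M: component {M}.
That's 2 components.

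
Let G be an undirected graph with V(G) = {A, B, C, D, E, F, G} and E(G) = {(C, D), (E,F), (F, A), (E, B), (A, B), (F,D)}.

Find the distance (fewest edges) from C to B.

4

Distance 0: C.
Distance 1: D.
Distance 2: F.
Distance 3: A, E.
Distance 4: B — contains B.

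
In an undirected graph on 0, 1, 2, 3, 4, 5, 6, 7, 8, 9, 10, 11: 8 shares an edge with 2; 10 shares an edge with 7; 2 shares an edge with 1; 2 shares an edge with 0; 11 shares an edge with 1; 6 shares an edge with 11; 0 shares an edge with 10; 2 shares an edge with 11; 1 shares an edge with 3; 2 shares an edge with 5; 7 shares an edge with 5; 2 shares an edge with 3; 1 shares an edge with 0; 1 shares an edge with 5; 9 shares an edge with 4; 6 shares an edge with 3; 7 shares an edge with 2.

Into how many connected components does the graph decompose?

From 0: component {0, 1, 2, 3, 5, 6, 7, 8, 10, 11}.
From 4: component {4, 9}.
That's 2 components.

2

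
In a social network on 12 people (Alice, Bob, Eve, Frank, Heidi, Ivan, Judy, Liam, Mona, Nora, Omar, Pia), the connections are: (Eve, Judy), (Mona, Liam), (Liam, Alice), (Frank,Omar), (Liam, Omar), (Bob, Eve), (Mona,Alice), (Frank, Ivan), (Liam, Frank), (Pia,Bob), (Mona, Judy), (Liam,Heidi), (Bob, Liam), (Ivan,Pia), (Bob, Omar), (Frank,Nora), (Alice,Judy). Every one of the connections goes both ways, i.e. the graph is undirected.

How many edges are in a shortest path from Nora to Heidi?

3

Distance 0: Nora.
Distance 1: Frank.
Distance 2: Ivan, Liam, Omar.
Distance 3: Alice, Bob, Heidi, Mona, Pia — contains Heidi.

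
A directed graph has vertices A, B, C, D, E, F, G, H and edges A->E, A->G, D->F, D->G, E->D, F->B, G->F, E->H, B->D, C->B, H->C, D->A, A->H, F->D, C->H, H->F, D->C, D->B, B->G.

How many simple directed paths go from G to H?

G→F→B→D→A→E→H
G→F→B→D→A→H
G→F→B→D→C→H
G→F→D→A→E→H
G→F→D→A→H
G→F→D→C→H

6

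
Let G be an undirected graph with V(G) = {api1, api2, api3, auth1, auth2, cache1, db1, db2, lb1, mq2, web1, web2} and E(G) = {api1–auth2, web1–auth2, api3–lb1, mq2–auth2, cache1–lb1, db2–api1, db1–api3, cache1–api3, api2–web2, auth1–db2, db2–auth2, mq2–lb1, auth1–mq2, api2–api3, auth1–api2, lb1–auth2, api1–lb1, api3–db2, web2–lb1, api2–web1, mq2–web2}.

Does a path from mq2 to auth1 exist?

Yes

Explore from mq2.
Distance 1: reach auth1, auth2, lb1, web2.
Found auth1.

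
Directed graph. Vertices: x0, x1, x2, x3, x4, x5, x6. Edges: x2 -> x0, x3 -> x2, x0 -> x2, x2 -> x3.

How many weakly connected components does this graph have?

From x0: component {x0, x2, x3}.
From x1: component {x1}.
From x4: component {x4}.
From x5: component {x5}.
From x6: component {x6}.
That's 5 components.

5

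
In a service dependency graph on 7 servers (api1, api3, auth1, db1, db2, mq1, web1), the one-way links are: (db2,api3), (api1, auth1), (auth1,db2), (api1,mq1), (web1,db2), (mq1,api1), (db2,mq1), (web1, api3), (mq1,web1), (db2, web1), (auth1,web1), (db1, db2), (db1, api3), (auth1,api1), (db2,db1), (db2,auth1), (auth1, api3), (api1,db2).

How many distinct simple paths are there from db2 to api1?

2

db2→auth1→api1
db2→mq1→api1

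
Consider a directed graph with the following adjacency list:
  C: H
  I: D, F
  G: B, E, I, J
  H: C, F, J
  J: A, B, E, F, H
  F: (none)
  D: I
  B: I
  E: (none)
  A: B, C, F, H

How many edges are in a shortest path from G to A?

Distance 0: G.
Distance 1: B, E, I, J.
Distance 2: A, D, F, H — contains A.

2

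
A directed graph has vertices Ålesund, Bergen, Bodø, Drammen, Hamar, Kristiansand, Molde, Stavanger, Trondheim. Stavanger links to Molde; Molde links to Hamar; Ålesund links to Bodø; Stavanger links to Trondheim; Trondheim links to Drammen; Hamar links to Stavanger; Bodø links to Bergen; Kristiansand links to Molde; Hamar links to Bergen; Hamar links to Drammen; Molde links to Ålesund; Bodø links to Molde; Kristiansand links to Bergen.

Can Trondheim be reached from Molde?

Yes

Explore from Molde.
Distance 1: reach Ålesund, Hamar.
Distance 2: reach Bergen, Bodø, Drammen, Stavanger.
Distance 3: reach Trondheim.
Found Trondheim.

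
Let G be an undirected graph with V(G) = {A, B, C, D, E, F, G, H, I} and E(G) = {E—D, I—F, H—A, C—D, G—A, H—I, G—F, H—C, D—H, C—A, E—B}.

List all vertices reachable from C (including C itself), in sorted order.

Start at C.
Its neighbours: A, D, H.
Then their neighbours: E, G, I.
Then next layer: B, F.
Every vertex is now reached.

A, B, C, D, E, F, G, H, I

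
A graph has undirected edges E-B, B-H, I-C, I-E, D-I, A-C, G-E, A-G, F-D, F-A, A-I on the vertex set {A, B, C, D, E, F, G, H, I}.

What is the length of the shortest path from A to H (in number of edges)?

4

Distance 0: A.
Distance 1: C, F, G, I.
Distance 2: D, E.
Distance 3: B.
Distance 4: H — contains H.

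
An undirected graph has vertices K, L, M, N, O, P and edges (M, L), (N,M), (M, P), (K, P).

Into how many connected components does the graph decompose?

From K: component {K, L, M, N, P}.
From O: component {O}.
That's 2 components.

2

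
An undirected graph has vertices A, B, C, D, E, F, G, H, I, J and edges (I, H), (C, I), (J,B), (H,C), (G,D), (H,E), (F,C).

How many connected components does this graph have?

From A: component {A}.
From B: component {B, J}.
From C: component {C, E, F, H, I}.
From D: component {D, G}.
That's 4 components.

4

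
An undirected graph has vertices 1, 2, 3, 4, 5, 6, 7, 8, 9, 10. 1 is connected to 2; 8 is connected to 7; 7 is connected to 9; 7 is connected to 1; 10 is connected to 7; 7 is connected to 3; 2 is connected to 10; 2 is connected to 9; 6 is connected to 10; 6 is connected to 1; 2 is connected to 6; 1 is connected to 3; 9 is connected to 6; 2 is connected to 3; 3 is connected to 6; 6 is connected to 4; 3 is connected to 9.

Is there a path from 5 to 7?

5 has no edges, so nothing is reachable from it.

No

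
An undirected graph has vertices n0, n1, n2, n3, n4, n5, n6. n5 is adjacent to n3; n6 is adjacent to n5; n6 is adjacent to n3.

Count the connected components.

From n0: component {n0}.
From n1: component {n1}.
From n2: component {n2}.
From n3: component {n3, n5, n6}.
From n4: component {n4}.
That's 5 components.

5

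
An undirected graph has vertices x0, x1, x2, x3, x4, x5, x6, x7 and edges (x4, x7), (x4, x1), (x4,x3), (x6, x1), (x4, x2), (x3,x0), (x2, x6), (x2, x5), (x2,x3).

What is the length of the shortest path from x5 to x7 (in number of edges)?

3

Distance 0: x5.
Distance 1: x2.
Distance 2: x3, x4, x6.
Distance 3: x0, x1, x7 — contains x7.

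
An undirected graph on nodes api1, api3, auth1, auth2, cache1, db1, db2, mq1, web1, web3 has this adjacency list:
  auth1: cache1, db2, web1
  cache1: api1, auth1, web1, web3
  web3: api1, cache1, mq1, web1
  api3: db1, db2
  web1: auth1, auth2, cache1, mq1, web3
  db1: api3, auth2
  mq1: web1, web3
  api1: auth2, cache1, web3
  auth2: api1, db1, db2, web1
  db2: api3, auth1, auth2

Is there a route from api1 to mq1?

Yes

Explore from api1.
Distance 1: reach auth2, cache1, web3.
Distance 2: reach auth1, db1, db2, mq1, web1.
Found mq1.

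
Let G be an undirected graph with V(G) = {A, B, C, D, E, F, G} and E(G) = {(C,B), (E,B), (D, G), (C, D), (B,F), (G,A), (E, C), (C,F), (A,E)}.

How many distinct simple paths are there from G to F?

7

G–A–E–B–C–F
G–A–E–B–F
G–A–E–C–B–F
G–A–E–C–F
G–D–C–B–F
G–D–C–E–B–F
G–D–C–F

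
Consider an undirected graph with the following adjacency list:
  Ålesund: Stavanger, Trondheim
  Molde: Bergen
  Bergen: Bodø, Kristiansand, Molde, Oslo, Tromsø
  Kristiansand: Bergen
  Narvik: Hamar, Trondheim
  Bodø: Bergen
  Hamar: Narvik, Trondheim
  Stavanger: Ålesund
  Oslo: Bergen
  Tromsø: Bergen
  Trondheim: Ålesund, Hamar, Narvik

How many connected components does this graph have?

2

From Ålesund: component {Ålesund, Hamar, Narvik, Stavanger, Trondheim}.
From Bergen: component {Bergen, Bodø, Kristiansand, Molde, Oslo, Tromsø}.
That's 2 components.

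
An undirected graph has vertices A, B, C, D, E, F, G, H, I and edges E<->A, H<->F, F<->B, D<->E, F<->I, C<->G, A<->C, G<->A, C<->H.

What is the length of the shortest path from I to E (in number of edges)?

5

Distance 0: I.
Distance 1: F.
Distance 2: B, H.
Distance 3: C.
Distance 4: A, G.
Distance 5: E — contains E.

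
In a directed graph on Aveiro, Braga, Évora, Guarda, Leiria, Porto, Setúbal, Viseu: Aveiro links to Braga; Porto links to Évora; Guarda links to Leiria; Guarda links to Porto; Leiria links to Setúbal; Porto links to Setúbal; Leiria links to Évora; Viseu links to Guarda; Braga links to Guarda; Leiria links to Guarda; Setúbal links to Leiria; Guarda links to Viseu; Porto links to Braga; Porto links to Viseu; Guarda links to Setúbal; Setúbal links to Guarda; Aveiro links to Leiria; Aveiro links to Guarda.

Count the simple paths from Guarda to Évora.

Guarda→Leiria→Évora
Guarda→Porto→Évora
Guarda→Porto→Setúbal→Leiria→Évora
Guarda→Setúbal→Leiria→Évora

4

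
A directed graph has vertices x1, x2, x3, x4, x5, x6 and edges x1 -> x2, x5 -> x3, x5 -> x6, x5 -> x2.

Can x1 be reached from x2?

x2 has no outgoing edges, so nothing is reachable from it.

No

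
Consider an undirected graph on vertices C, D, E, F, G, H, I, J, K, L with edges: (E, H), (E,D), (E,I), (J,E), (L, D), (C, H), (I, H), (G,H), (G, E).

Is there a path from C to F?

No

Explore from C.
Distance 1: reach H.
Distance 2: reach E, G, I.
Distance 3: reach D, J.
Distance 4: reach L.
The search is exhausted without reaching F; it lies in a different component.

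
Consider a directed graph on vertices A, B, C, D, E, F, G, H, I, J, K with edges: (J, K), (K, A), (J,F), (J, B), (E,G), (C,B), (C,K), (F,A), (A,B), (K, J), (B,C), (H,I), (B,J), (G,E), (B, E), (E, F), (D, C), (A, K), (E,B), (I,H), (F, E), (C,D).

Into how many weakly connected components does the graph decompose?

From A: component {A, B, C, D, E, F, G, J, K}.
From H: component {H, I}.
That's 2 components.

2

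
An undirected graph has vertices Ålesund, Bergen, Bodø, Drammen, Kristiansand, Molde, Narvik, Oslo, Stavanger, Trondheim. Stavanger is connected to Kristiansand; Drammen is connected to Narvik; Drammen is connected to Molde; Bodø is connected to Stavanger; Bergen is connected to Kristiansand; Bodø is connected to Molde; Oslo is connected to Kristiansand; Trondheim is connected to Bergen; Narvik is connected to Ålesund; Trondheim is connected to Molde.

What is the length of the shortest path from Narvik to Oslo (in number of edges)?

6

Distance 0: Narvik.
Distance 1: Ålesund, Drammen.
Distance 2: Molde.
Distance 3: Bodø, Trondheim.
Distance 4: Bergen, Stavanger.
Distance 5: Kristiansand.
Distance 6: Oslo — contains Oslo.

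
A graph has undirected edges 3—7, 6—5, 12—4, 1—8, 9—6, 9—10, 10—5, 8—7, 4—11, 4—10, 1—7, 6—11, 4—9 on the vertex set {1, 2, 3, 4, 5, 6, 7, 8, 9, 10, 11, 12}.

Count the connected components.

From 1: component {1, 3, 7, 8}.
From 2: component {2}.
From 4: component {4, 5, 6, 9, 10, 11, 12}.
That's 3 components.

3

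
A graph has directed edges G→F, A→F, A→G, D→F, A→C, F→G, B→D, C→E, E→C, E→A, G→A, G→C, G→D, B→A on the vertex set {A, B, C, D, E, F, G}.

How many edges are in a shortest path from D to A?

Distance 0: D.
Distance 1: F.
Distance 2: G.
Distance 3: A, C — contains A.

3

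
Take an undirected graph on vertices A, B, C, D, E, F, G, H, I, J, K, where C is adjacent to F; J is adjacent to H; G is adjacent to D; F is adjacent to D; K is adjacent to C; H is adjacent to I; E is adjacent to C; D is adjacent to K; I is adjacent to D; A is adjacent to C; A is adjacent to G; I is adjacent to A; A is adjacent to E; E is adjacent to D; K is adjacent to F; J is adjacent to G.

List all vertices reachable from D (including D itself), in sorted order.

A, C, D, E, F, G, H, I, J, K

Start at D.
Its neighbours: E, F, G, I, K.
Then their neighbours: A, C, H, J.
Nothing further is reachable.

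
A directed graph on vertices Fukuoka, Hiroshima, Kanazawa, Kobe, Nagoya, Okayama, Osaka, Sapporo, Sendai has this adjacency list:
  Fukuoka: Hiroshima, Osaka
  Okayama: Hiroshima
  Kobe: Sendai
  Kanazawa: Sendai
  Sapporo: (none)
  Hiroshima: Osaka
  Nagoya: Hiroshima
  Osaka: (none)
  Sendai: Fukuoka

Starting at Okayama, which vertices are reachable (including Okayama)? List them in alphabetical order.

Start at Okayama.
Its neighbours: Hiroshima.
Then their neighbours: Osaka.
Nothing further is reachable.

Hiroshima, Okayama, Osaka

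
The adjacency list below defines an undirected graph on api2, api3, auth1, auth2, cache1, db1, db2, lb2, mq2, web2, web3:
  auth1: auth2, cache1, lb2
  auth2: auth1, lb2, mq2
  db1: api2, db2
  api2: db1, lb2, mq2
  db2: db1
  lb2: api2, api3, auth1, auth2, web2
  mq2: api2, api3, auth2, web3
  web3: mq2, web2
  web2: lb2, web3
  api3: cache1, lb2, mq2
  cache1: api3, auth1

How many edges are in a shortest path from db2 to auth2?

Distance 0: db2.
Distance 1: db1.
Distance 2: api2.
Distance 3: lb2, mq2.
Distance 4: api3, auth1, auth2, web2, web3 — contains auth2.

4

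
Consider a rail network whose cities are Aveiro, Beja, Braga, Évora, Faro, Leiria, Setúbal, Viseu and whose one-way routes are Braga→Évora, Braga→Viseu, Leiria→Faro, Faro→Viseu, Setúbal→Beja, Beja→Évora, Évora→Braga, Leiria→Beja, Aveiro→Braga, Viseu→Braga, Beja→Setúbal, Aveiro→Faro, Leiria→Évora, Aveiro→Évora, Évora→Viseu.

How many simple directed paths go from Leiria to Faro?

1

Leiria→Faro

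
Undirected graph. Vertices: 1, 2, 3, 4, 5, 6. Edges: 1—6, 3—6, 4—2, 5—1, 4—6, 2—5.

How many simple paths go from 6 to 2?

2

6–1–5–2
6–4–2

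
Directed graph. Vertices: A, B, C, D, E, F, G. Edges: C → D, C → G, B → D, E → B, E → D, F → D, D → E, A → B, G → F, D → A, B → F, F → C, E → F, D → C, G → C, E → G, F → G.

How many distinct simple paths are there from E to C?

E→B→D→C
E→B→F→C
E→B→F→D→C
E→B→F→G→C
E→D→A→B→F→C
E→D→A→B→F→G→C
E→D→C
E→F→C
E→F→D→C
E→F→G→C
E→G→C
E→G→F→C
E→G→F→D→C

13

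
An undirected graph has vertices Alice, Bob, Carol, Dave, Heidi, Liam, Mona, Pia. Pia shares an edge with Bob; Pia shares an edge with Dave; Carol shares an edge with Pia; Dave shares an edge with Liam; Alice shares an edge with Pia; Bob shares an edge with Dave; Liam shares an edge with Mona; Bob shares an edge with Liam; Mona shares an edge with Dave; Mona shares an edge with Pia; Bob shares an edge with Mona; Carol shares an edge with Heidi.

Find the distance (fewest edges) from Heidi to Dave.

3

Distance 0: Heidi.
Distance 1: Carol.
Distance 2: Pia.
Distance 3: Alice, Bob, Dave, Mona — contains Dave.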